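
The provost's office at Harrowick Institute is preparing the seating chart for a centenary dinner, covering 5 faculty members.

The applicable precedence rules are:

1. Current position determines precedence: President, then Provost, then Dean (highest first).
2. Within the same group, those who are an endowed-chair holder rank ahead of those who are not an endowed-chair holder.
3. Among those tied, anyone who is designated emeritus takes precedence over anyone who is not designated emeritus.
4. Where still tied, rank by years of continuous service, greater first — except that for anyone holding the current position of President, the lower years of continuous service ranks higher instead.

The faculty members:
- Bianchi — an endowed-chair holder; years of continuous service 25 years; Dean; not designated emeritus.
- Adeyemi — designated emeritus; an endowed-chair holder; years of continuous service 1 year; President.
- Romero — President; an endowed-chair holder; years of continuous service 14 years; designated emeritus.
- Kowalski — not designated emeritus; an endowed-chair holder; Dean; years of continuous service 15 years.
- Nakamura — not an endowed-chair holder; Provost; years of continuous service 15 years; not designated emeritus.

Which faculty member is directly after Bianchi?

By current position: Adeyemi and Romero (President); then Nakamura (Provost); then Bianchi and Kowalski (Dean).
Adeyemi and Romero are each an endowed-chair holder, so the next rule applies.
Adeyemi and Romero are each designated emeritus, so the next rule applies.
Among Adeyemi and Romero, by years of continuous service (lower first) (reversed rule for this group): Adeyemi (1 year) before Romero (14 years).
Bianchi and Kowalski are each an endowed-chair holder, so the next rule applies.
Bianchi and Kowalski are each not designated emeritus, so the next rule applies.
Among Bianchi and Kowalski, by years of continuous service (higher first): Bianchi (25 years) before Kowalski (15 years).
Order: Adeyemi, Romero, Nakamura, Bianchi, Kowalski.

Kowalski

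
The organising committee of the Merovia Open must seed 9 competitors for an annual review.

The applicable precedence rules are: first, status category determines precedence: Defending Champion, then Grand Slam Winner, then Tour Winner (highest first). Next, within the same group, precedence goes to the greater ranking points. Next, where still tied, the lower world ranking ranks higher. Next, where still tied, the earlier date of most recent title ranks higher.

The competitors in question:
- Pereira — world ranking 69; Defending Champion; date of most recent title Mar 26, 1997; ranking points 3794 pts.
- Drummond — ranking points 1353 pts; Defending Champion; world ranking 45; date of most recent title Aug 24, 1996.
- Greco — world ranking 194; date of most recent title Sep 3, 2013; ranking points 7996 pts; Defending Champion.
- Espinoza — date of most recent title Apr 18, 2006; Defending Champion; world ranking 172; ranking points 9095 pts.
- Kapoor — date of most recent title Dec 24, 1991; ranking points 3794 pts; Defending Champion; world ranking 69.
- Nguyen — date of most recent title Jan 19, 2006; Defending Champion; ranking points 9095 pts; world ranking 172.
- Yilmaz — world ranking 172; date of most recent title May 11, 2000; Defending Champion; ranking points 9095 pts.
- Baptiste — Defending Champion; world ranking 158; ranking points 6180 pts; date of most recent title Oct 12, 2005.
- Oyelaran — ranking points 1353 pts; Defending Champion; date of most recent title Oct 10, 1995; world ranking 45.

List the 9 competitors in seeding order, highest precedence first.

Yilmaz, Nguyen, Espinoza, Greco, Baptiste, Kapoor, Pereira, Oyelaran, Drummond

By status category: Yilmaz, Nguyen, Espinoza, Greco, Baptiste, Kapoor, Pereira, Oyelaran and Drummond (Defending Champion).
Among Yilmaz, Nguyen, Espinoza, Greco, Baptiste, Kapoor, Pereira, Oyelaran and Drummond, by ranking points (higher first): Yilmaz, Nguyen and Espinoza (9095 pts) before Greco (7996 pts) before Baptiste (6180 pts) before Kapoor and Pereira (3794 pts) before Oyelaran and Drummond (1353 pts).
Yilmaz, Nguyen and Espinoza all have world ranking 172, so the next rule applies.
Among Yilmaz, Nguyen and Espinoza, by date of most recent title (earlier first): Yilmaz (May 11, 2000) before Nguyen (Jan 19, 2006) before Espinoza (Apr 18, 2006).
Kapoor and Pereira both have world ranking 69, so the next rule applies.
Among Kapoor and Pereira, by date of most recent title (earlier first): Kapoor (Dec 24, 1991) before Pereira (Mar 26, 1997).
Oyelaran and Drummond both have world ranking 45, so the next rule applies.
Among Oyelaran and Drummond, by date of most recent title (earlier first): Oyelaran (Oct 10, 1995) before Drummond (Aug 24, 1996).
Full order: Yilmaz, Nguyen, Espinoza, Greco, Baptiste, Kapoor, Pereira, Oyelaran, Drummond.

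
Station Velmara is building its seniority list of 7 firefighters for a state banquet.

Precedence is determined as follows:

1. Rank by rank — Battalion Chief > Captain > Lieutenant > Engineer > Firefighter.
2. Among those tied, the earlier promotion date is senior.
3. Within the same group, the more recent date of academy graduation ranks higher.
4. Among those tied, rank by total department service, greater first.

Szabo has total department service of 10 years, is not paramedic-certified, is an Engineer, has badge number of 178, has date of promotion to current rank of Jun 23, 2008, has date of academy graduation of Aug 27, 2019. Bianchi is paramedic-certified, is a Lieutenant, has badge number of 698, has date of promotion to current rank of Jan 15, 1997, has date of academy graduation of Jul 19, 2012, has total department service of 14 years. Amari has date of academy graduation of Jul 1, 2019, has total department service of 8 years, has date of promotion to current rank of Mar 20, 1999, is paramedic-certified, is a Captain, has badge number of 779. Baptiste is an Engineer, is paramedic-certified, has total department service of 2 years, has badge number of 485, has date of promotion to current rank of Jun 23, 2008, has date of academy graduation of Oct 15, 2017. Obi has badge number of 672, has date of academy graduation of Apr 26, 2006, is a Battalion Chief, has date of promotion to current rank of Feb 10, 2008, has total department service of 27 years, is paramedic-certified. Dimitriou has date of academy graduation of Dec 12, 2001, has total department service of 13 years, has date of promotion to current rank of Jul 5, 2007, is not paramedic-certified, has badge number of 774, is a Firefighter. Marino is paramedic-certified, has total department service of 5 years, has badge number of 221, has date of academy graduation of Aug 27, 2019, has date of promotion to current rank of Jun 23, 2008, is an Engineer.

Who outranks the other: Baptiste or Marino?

By rank: Obi (Battalion Chief); then Amari (Captain); then Bianchi (Lieutenant); then Szabo, Marino and Baptiste (Engineer); then Dimitriou (Firefighter).
Szabo, Marino and Baptiste all have date of promotion to current rank Jun 23, 2008, so the next rule applies.
Among Szabo, Marino and Baptiste, by date of academy graduation (later first): Szabo and Marino (Aug 27, 2019) before Baptiste (Oct 15, 2017).
Among Szabo and Marino, by total department service (higher first): Szabo (10 years) before Marino (5 years).
So Marino takes precedence.

Marino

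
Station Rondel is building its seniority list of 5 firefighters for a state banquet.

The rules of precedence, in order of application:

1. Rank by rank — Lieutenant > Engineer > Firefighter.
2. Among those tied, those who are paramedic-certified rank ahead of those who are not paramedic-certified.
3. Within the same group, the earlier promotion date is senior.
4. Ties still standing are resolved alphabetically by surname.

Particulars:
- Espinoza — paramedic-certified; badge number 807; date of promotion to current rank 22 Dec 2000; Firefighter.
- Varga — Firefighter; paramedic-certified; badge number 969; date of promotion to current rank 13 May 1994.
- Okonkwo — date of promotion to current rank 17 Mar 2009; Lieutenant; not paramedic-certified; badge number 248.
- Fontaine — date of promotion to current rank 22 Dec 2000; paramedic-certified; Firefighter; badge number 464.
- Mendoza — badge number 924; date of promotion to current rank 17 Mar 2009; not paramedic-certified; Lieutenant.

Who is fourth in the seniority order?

Espinoza

By rank: Mendoza and Okonkwo (Lieutenant); then Varga, Espinoza and Fontaine (Firefighter).
Mendoza and Okonkwo are each not paramedic-certified, so the next rule applies.
Mendoza and Okonkwo both have date of promotion to current rank 17 Mar 2009, so the next rule applies.
Among Mendoza and Okonkwo, alphabetically by surname: Mendoza before Okonkwo.
Varga, Espinoza and Fontaine are each paramedic-certified, so the next rule applies.
Among Varga, Espinoza and Fontaine, by date of promotion to current rank (earlier first): Varga (13 May 1994) before Espinoza and Fontaine (22 Dec 2000).
Among Espinoza and Fontaine, alphabetically by surname: Espinoza before Fontaine.
Order: Mendoza, Okonkwo, Varga, Espinoza, Fontaine.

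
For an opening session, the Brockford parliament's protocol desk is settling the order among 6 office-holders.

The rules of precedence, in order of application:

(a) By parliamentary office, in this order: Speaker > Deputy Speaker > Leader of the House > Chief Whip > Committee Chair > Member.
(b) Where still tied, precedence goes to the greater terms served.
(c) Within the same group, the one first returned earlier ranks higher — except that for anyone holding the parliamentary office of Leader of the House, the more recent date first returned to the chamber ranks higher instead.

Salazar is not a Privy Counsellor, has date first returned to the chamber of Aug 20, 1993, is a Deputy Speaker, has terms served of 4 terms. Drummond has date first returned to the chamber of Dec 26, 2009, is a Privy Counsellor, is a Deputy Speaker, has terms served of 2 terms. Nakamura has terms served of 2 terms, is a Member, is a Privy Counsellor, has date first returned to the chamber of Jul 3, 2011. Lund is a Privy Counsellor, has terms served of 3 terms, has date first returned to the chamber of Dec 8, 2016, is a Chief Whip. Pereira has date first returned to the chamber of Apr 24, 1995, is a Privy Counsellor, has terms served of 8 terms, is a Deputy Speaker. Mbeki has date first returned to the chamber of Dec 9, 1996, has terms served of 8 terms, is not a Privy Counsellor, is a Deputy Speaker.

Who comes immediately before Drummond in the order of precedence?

Salazar

By parliamentary office: Pereira, Mbeki, Salazar and Drummond (Deputy Speaker); then Lund (Chief Whip); then Nakamura (Member).
Among Pereira, Mbeki, Salazar and Drummond, by terms served (higher first): Pereira and Mbeki (8 terms) before Salazar (4 terms) before Drummond (2 terms).
Among Pereira and Mbeki, by date first returned to the chamber (earlier first): Pereira (Apr 24, 1995) before Mbeki (Dec 9, 1996).
Order: Pereira, Mbeki, Salazar, Drummond, Lund, Nakamura.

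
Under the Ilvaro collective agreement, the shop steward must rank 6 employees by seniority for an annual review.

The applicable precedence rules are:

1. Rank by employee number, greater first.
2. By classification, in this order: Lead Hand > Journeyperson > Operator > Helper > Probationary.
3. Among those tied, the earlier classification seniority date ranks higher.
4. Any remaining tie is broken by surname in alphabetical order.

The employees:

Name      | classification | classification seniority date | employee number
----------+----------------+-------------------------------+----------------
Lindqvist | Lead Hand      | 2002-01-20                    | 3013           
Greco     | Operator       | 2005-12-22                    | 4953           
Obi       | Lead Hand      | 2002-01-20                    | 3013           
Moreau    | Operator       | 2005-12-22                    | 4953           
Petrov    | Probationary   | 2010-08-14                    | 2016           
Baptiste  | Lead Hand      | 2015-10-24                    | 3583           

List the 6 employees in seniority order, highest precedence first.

Greco, Moreau, Baptiste, Lindqvist, Obi, Petrov

By employee number (higher first): Greco and Moreau (both 4953); then Baptiste (3583); then Lindqvist and Obi (both 3013); then Petrov (2016).
Greco and Moreau are each Operator, so the next rule applies.
Greco and Moreau both have classification seniority date 2005-12-22, so the next rule applies.
Among Greco and Moreau, alphabetically by surname: Greco before Moreau.
Lindqvist and Obi are each Lead Hand, so the next rule applies.
Lindqvist and Obi both have classification seniority date 2002-01-20, so the next rule applies.
Among Lindqvist and Obi, alphabetically by surname: Lindqvist before Obi.
Full order: Greco, Moreau, Baptiste, Lindqvist, Obi, Petrov.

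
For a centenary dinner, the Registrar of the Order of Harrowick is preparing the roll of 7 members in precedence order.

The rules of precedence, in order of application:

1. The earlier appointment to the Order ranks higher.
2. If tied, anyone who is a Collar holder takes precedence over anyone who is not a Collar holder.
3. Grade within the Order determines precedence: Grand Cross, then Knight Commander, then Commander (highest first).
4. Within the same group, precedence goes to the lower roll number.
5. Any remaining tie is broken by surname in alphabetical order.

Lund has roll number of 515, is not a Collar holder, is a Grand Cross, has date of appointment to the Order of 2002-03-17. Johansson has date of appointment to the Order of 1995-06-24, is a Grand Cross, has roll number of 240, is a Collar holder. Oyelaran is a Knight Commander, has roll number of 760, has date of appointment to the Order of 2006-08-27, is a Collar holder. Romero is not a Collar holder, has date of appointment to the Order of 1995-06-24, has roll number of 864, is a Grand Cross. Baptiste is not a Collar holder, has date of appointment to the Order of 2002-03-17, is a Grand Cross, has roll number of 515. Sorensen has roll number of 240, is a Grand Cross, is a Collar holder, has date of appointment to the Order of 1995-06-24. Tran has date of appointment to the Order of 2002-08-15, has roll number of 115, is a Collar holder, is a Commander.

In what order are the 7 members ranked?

Johansson, Sorensen, Romero, Baptiste, Lund, Tran, Oyelaran

By date of appointment to the Order (earlier first): Johansson, Sorensen and Romero (each 1995-06-24); then Baptiste and Lund (both 2002-03-17); then Tran (2002-08-15); then Oyelaran (2006-08-27).
Among Johansson, Sorensen and Romero, a Collar holder before not a Collar holder: Johansson and Sorensen (a Collar holder) before Romero (not a Collar holder).
Johansson and Sorensen are each Grand Cross, so the next rule applies.
Johansson and Sorensen both have roll number 240, so the next rule applies.
Among Johansson and Sorensen, alphabetically by surname: Johansson before Sorensen.
Baptiste and Lund are each not a Collar holder, so the next rule applies.
Baptiste and Lund are each Grand Cross, so the next rule applies.
Baptiste and Lund both have roll number 515, so the next rule applies.
Among Baptiste and Lund, alphabetically by surname: Baptiste before Lund.
Full order: Johansson, Sorensen, Romero, Baptiste, Lund, Tran, Oyelaran.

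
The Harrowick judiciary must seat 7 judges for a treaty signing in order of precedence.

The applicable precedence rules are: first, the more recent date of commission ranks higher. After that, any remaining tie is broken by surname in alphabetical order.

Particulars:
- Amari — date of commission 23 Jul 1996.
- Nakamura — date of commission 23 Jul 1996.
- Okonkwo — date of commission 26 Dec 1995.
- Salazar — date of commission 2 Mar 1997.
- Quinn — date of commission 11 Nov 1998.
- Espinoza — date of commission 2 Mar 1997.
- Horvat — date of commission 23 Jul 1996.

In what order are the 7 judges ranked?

Quinn, Espinoza, Salazar, Amari, Horvat, Nakamura, Okonkwo

By date of commission (later first): Quinn (11 Nov 1998); then Espinoza and Salazar (both 2 Mar 1997); then Amari, Horvat and Nakamura (each 23 Jul 1996); then Okonkwo (26 Dec 1995).
Among Espinoza and Salazar, alphabetically by surname: Espinoza before Salazar.
Among Amari, Horvat and Nakamura, alphabetically by surname: Amari before Horvat before Nakamura.
Full order: Quinn, Espinoza, Salazar, Amari, Horvat, Nakamura, Okonkwo.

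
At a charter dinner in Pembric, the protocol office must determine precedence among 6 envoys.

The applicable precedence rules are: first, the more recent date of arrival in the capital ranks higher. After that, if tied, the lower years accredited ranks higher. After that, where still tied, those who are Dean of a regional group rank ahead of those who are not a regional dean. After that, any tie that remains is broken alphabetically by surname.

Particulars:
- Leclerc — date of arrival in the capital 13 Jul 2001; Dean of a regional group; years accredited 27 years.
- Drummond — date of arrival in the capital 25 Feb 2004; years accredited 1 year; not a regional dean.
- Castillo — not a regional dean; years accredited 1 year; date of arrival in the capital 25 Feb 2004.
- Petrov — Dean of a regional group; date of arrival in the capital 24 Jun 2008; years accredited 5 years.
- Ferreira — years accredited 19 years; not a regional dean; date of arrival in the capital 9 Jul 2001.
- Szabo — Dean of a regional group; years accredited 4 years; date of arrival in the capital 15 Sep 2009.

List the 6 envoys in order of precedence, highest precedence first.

By date of arrival in the capital (later first): Szabo (15 Sep 2009); then Petrov (24 Jun 2008); then Castillo and Drummond (both 25 Feb 2004); then Leclerc (13 Jul 2001); then Ferreira (9 Jul 2001).
Castillo and Drummond both have years accredited 1 year, so the next rule applies.
Castillo and Drummond are each not a regional dean, so the next rule applies.
Among Castillo and Drummond, alphabetically by surname: Castillo before Drummond.
Full order: Szabo, Petrov, Castillo, Drummond, Leclerc, Ferreira.

Szabo, Petrov, Castillo, Drummond, Leclerc, Ferreira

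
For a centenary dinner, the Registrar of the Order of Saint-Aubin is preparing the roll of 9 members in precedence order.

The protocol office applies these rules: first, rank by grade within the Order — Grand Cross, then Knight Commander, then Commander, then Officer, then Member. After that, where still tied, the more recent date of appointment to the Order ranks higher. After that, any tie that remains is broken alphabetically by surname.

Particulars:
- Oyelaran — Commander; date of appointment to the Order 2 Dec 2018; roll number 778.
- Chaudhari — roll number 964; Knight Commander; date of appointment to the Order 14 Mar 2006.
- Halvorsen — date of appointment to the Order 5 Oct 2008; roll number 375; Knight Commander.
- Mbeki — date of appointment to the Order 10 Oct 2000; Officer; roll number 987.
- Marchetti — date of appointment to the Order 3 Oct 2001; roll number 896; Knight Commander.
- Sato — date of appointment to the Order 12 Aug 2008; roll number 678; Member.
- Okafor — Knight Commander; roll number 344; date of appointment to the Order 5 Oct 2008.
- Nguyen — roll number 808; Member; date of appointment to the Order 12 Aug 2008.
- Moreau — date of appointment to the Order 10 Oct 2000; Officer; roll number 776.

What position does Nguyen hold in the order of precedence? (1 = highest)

By grade within the Order: Halvorsen, Okafor, Chaudhari and Marchetti (Knight Commander); then Oyelaran (Commander); then Mbeki and Moreau (Officer); then Nguyen and Sato (Member).
Among Halvorsen, Okafor, Chaudhari and Marchetti, by date of appointment to the Order (later first): Halvorsen and Okafor (5 Oct 2008) before Chaudhari (14 Mar 2006) before Marchetti (3 Oct 2001).
Among Halvorsen and Okafor, alphabetically by surname: Halvorsen before Okafor.
Mbeki and Moreau both have date of appointment to the Order 10 Oct 2000, so the next rule applies.
Among Mbeki and Moreau, alphabetically by surname: Mbeki before Moreau.
Nguyen and Sato both have date of appointment to the Order 12 Aug 2008, so the next rule applies.
Among Nguyen and Sato, alphabetically by surname: Nguyen before Sato.
Order: Halvorsen, Okafor, Chaudhari, Marchetti, Oyelaran, Mbeki, Moreau, Nguyen, Sato. So position 8.

8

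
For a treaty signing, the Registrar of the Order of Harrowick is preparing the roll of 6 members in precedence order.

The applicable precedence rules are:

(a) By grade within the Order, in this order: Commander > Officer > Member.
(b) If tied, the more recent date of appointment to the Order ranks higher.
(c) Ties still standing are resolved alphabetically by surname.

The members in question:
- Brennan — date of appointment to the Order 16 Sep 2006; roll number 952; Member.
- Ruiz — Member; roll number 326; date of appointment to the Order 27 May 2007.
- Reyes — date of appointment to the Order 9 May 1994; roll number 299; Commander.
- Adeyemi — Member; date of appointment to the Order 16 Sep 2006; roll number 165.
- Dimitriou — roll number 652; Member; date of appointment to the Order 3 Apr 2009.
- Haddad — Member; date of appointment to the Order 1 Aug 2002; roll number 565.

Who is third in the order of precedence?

By grade within the Order: Reyes (Commander); then Dimitriou, Ruiz, Adeyemi, Brennan and Haddad (Member).
Among Dimitriou, Ruiz, Adeyemi, Brennan and Haddad, by date of appointment to the Order (later first): Dimitriou (3 Apr 2009) before Ruiz (27 May 2007) before Adeyemi and Brennan (16 Sep 2006) before Haddad (1 Aug 2002).
Among Adeyemi and Brennan, alphabetically by surname: Adeyemi before Brennan.
Order: Reyes, Dimitriou, Ruiz, Adeyemi, Brennan, Haddad.

Ruiz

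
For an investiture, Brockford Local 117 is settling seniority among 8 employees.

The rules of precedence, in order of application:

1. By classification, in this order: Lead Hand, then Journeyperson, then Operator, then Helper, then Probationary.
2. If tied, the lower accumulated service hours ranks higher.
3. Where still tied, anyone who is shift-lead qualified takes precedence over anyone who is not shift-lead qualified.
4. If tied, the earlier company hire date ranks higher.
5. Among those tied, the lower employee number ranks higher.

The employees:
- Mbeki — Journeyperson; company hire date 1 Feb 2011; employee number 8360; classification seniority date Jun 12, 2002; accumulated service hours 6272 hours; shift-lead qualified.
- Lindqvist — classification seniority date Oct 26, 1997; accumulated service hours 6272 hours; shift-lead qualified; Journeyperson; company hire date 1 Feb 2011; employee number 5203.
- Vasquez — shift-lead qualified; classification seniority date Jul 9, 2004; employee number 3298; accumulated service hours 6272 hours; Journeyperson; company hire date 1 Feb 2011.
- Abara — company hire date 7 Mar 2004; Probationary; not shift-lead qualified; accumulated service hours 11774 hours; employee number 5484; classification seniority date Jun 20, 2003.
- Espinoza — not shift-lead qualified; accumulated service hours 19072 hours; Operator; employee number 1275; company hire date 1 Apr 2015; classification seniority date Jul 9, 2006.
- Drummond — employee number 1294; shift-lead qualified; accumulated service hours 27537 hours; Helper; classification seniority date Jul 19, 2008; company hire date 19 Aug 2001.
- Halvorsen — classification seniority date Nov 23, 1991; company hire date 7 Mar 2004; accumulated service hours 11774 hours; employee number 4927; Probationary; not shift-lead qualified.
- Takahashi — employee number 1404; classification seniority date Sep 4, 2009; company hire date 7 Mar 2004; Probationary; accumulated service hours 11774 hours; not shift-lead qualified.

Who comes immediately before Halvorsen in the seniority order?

Takahashi

By classification: Vasquez, Lindqvist and Mbeki (Journeyperson); then Espinoza (Operator); then Drummond (Helper); then Takahashi, Halvorsen and Abara (Probationary).
Vasquez, Lindqvist and Mbeki all have accumulated service hours 6272 hours, so the next rule applies.
Vasquez, Lindqvist and Mbeki are each shift-lead qualified, so the next rule applies.
Vasquez, Lindqvist and Mbeki all have company hire date 1 Feb 2011, so the next rule applies.
Among Vasquez, Lindqvist and Mbeki, by employee number (lower first): Vasquez (3298) before Lindqvist (5203) before Mbeki (8360).
Takahashi, Halvorsen and Abara all have accumulated service hours 11774 hours, so the next rule applies.
Takahashi, Halvorsen and Abara are each not shift-lead qualified, so the next rule applies.
Takahashi, Halvorsen and Abara all have company hire date 7 Mar 2004, so the next rule applies.
Among Takahashi, Halvorsen and Abara, by employee number (lower first): Takahashi (1404) before Halvorsen (4927) before Abara (5484).
Order: Vasquez, Lindqvist, Mbeki, Espinoza, Drummond, Takahashi, Halvorsen, Abara.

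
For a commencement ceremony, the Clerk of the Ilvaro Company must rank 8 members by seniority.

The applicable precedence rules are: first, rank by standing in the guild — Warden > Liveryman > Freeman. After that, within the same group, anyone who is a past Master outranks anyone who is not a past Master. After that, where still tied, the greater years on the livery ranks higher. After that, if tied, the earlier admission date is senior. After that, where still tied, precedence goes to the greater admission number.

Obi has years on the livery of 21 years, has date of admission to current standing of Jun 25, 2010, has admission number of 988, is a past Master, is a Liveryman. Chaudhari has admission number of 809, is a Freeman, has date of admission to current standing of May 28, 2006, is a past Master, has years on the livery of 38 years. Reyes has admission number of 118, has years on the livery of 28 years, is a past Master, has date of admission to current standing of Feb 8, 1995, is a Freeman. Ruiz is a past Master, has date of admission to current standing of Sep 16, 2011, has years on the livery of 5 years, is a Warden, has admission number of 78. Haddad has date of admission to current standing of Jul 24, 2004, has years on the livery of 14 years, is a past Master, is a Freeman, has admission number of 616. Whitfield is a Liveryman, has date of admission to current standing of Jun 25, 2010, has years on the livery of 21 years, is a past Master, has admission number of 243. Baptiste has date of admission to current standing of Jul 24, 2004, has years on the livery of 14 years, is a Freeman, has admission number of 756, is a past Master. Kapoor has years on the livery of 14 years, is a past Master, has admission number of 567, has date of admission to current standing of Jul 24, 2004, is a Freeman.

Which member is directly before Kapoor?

Haddad

By standing in the guild: Ruiz (Warden); then Obi and Whitfield (Liveryman); then Chaudhari, Reyes, Baptiste, Haddad and Kapoor (Freeman).
Obi and Whitfield are each a past Master, so the next rule applies.
Obi and Whitfield both have years on the livery 21 years, so the next rule applies.
Obi and Whitfield both have date of admission to current standing Jun 25, 2010, so the next rule applies.
Among Obi and Whitfield, by admission number (higher first): Obi (988) before Whitfield (243).
Chaudhari, Reyes, Baptiste, Haddad and Kapoor are each a past Master, so the next rule applies.
Among Chaudhari, Reyes, Baptiste, Haddad and Kapoor, by years on the livery (higher first): Chaudhari (38 years) before Reyes (28 years) before Baptiste, Haddad and Kapoor (14 years).
Baptiste, Haddad and Kapoor all have date of admission to current standing Jul 24, 2004, so the next rule applies.
Among Baptiste, Haddad and Kapoor, by admission number (higher first): Baptiste (756) before Haddad (616) before Kapoor (567).
Order: Ruiz, Obi, Whitfield, Chaudhari, Reyes, Baptiste, Haddad, Kapoor.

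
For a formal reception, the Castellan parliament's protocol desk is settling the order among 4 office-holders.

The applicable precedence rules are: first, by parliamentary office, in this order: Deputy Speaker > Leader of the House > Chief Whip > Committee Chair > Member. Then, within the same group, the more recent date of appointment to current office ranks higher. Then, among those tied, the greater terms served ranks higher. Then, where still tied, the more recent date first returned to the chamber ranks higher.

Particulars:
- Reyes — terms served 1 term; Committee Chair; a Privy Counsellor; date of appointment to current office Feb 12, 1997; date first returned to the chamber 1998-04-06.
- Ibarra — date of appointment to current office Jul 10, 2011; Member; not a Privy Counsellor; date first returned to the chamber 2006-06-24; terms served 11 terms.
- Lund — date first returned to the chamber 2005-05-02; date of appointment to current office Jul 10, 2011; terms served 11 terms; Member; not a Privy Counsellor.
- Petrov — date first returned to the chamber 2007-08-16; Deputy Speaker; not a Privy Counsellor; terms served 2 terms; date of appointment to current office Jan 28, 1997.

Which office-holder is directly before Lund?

By parliamentary office: Petrov (Deputy Speaker); then Reyes (Committee Chair); then Ibarra and Lund (Member).
Ibarra and Lund both have date of appointment to current office Jul 10, 2011, so the next rule applies.
Ibarra and Lund both have terms served 11 terms, so the next rule applies.
Among Ibarra and Lund, by date first returned to the chamber (later first): Ibarra (2006-06-24) before Lund (2005-05-02).
Order: Petrov, Reyes, Ibarra, Lund.

Ibarra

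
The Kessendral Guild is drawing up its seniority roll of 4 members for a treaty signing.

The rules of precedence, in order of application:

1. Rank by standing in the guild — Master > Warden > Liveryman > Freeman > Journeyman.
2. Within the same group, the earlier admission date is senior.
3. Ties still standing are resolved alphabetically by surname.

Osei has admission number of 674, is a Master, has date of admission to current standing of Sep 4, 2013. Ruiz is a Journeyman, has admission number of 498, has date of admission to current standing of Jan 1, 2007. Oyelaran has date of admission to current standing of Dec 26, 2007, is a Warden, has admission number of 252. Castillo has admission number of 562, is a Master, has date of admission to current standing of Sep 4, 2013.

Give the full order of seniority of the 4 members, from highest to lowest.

By standing in the guild: Castillo and Osei (Master); then Oyelaran (Warden); then Ruiz (Journeyman).
Castillo and Osei both have date of admission to current standing Sep 4, 2013, so the next rule applies.
Among Castillo and Osei, alphabetically by surname: Castillo before Osei.
Full order: Castillo, Osei, Oyelaran, Ruiz.

Castillo, Osei, Oyelaran, Ruiz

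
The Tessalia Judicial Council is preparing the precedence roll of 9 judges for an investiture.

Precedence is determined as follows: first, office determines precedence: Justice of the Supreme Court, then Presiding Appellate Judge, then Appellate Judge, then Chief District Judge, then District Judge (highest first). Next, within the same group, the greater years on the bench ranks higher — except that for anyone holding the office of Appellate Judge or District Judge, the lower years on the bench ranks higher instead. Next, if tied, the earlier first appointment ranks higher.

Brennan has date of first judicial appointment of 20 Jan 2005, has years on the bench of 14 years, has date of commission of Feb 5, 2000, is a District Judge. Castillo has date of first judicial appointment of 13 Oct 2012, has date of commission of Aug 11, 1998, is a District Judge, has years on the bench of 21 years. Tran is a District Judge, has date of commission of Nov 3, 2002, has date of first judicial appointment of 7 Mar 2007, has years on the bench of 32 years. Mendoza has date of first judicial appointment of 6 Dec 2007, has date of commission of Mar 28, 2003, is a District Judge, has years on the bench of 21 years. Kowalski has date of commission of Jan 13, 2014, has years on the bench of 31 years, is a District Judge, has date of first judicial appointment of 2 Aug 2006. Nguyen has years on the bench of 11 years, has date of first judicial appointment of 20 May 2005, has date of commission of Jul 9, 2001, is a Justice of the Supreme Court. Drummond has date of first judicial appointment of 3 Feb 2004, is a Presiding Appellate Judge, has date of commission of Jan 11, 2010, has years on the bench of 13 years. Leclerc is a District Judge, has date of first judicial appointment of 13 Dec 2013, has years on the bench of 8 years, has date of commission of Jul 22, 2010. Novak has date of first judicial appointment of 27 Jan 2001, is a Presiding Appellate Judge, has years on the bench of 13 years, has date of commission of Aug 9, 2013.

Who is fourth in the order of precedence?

By office: Nguyen (Justice of the Supreme Court); then Novak and Drummond (Presiding Appellate Judge); then Leclerc, Brennan, Mendoza, Castillo, Kowalski and Tran (District Judge).
Novak and Drummond both have years on the bench 13 years, so the next rule applies.
Among Novak and Drummond, by date of first judicial appointment (earlier first): Novak (27 Jan 2001) before Drummond (3 Feb 2004).
Among Leclerc, Brennan, Mendoza, Castillo, Kowalski and Tran, by years on the bench (lower first) (reversed rule for this group): Leclerc (8 years) before Brennan (14 years) before Mendoza and Castillo (21 years) before Kowalski (31 years) before Tran (32 years).
Among Mendoza and Castillo, by date of first judicial appointment (earlier first): Mendoza (6 Dec 2007) before Castillo (13 Oct 2012).
Order: Nguyen, Novak, Drummond, Leclerc, Brennan, Mendoza, Castillo, Kowalski, Tran.

Leclerc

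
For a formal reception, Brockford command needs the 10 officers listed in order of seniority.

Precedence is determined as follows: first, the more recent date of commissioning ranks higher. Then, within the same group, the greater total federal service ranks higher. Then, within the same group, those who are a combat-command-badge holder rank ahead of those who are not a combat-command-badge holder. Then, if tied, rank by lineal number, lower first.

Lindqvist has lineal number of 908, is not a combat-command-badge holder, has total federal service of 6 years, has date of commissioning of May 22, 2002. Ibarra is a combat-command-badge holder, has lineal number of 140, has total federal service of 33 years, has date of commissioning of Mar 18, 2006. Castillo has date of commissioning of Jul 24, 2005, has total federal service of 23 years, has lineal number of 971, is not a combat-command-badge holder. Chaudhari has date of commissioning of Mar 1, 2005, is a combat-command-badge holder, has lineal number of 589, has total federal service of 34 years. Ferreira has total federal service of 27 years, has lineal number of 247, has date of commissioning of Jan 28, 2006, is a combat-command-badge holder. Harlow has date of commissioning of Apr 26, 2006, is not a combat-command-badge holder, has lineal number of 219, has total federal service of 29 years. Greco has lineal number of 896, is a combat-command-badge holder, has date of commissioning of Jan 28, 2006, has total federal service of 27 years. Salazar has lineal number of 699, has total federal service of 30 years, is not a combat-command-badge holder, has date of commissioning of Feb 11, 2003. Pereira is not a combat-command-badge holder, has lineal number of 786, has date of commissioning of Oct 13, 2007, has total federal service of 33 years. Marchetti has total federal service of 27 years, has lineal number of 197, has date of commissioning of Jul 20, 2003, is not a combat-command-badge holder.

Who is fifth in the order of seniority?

Greco

By date of commissioning (later first): Pereira (Oct 13, 2007); then Harlow (Apr 26, 2006); then Ibarra (Mar 18, 2006); then Ferreira and Greco (both Jan 28, 2006); then Castillo (Jul 24, 2005); then Chaudhari (Mar 1, 2005); then Marchetti (Jul 20, 2003); then Salazar (Feb 11, 2003); then Lindqvist (May 22, 2002).
Ferreira and Greco both have total federal service 27 years, so the next rule applies.
Ferreira and Greco are each a combat-command-badge holder, so the next rule applies.
Among Ferreira and Greco, by lineal number (lower first): Ferreira (247) before Greco (896).
Order: Pereira, Harlow, Ibarra, Ferreira, Greco, Castillo, Chaudhari, Marchetti, Salazar, Lindqvist.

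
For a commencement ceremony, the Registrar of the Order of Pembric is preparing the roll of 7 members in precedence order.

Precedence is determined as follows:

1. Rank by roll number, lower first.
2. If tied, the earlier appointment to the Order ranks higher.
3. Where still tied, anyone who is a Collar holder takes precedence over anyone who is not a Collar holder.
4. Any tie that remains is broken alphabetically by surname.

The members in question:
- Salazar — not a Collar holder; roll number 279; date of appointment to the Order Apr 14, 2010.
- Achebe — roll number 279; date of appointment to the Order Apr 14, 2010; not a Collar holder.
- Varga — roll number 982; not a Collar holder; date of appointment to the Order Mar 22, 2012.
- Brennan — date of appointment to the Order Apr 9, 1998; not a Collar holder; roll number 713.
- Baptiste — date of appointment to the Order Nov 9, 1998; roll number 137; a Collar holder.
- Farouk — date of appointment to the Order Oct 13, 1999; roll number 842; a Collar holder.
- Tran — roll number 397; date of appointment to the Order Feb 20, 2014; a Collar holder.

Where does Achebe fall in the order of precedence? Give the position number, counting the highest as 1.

By roll number (lower first): Baptiste (137); then Achebe and Salazar (both 279); then Tran (397); then Brennan (713); then Farouk (842); then Varga (982).
Achebe and Salazar both have date of appointment to the Order Apr 14, 2010, so the next rule applies.
Achebe and Salazar are each not a Collar holder, so the next rule applies.
Among Achebe and Salazar, alphabetically by surname: Achebe before Salazar.
Order: Baptiste, Achebe, Salazar, Tran, Brennan, Farouk, Varga. So position 2.

2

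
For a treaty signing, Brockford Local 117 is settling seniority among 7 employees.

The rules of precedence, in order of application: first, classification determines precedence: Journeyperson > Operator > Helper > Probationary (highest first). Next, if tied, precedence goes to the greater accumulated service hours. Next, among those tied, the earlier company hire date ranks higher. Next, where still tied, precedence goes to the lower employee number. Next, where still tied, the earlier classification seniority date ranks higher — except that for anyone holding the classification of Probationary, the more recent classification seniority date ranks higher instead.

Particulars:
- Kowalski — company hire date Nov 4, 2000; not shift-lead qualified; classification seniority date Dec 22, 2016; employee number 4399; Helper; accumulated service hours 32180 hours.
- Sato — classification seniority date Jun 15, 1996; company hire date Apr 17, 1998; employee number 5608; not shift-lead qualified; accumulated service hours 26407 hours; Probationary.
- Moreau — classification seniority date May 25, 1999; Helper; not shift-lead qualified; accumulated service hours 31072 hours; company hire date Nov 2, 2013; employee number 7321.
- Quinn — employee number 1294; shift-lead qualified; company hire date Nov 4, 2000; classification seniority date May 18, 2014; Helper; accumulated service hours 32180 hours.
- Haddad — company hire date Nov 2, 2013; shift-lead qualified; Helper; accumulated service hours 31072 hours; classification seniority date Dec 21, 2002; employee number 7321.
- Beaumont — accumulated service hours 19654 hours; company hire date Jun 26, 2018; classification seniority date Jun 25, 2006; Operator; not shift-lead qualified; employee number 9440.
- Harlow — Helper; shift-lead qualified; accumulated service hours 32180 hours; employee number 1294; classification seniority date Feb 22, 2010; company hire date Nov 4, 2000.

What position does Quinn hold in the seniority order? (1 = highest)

3

By classification: Beaumont (Operator); then Harlow, Quinn, Kowalski, Moreau and Haddad (Helper); then Sato (Probationary).
Among Harlow, Quinn, Kowalski, Moreau and Haddad, by accumulated service hours (higher first): Harlow, Quinn and Kowalski (32180 hours) before Moreau and Haddad (31072 hours).
Harlow, Quinn and Kowalski all have company hire date Nov 4, 2000, so the next rule applies.
Among Harlow, Quinn and Kowalski, by employee number (lower first): Harlow and Quinn (1294) before Kowalski (4399).
Among Harlow and Quinn, by classification seniority date (earlier first): Harlow (Feb 22, 2010) before Quinn (May 18, 2014).
Moreau and Haddad both have company hire date Nov 2, 2013, so the next rule applies.
Moreau and Haddad both have employee number 7321, so the next rule applies.
Among Moreau and Haddad, by classification seniority date (earlier first): Moreau (May 25, 1999) before Haddad (Dec 21, 2002).
Order: Beaumont, Harlow, Quinn, Kowalski, Moreau, Haddad, Sato. So position 3.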